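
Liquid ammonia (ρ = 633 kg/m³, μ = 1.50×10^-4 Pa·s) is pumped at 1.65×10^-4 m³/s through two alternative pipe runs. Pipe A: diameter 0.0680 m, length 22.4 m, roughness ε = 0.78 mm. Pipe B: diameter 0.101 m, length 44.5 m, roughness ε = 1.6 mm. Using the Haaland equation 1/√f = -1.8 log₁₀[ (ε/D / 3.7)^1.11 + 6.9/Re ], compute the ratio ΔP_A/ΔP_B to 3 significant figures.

Pipe A: V = Q/A = 0.000165/0.003632 = 0.04543 m/s; Re = 1.304e+04; ε/D = 0.0115; Haaland → f = 0.04351; ΔP_A = f(L/D)(ρV²/2) = 9.365 Pa.
Pipe B: V = Q/A = 0.000165/0.008012 = 0.02059 m/s; Re = 8778; ε/D = 0.0158; Haaland → f = 0.04924; ΔP_B = f(L/D)(ρV²/2) = 2.912 Pa.
ΔP_A/ΔP_B = 9.365/2.912 = 3.22.

ΔP_A/ΔP_B ≈ 3.22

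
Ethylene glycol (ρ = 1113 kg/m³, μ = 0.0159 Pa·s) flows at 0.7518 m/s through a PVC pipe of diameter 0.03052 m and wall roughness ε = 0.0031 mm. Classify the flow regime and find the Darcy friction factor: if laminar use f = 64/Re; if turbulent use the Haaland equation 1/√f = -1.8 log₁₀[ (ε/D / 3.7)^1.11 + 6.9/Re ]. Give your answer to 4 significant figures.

Re = ρVD/μ = 1113·0.7518·0.03052/0.0159 = 1606.
Re < 2300 → laminar, so f = 64/Re = 0.03985 (roughness is irrelevant in laminar flow).

f ≈ 0.03985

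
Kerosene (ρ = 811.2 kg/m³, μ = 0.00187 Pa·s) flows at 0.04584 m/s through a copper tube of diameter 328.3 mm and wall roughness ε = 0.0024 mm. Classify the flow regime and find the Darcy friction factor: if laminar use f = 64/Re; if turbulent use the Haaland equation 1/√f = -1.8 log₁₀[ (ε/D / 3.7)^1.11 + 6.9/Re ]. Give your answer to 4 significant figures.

Re = ρVD/μ = 811.2·0.04584·0.3283/0.00187 = 6528.
Re > 4000 → turbulent. ε/D = 2.4e-06/0.3283 = 7.31e-06; Haaland: 1/√f = -1.8 log₁₀[4.66e-07 + 0.00106] = 5.356, so f = 0.03485.

f ≈ 0.03485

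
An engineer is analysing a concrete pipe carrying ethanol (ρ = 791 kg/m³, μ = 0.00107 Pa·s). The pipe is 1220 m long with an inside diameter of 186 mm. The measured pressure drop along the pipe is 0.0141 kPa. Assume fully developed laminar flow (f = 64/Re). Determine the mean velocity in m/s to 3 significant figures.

V ≈ 0.0117 m/s

For laminar flow, f = 64/Re with Re = ρVD/μ, so Darcy-Weisbach reduces to ΔP = 32μLV/D². Solving for V: V = ΔP·D²/(32μL) = 14.1·(0.186)²/(32·0.00107·1220) = 0.01168 m/s.
Check: Re = ρVD/μ = 791·0.01168·0.186/0.00107 = 1606 < 2300, so the laminar assumption holds.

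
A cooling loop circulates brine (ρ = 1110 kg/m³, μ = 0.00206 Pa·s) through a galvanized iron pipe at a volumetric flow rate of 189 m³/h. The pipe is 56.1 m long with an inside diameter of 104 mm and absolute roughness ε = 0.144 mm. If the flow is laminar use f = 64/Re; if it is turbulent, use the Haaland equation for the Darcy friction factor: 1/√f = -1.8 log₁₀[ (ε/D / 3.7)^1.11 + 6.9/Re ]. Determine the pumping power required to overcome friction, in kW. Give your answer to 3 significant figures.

Q = 189 m³/h = 189/3600 = 0.0525 m³/s.
Cross-sectional area A = πD²/4 = π(0.104)²/4 = 0.008495 m²; mean velocity V = Q/A = 0.0525/0.008495 = 6.18 m/s.
Reynolds number Re = ρVD/μ = 1110 · 6.18 · 0.104 / 0.00206 = 3.463e+05.
Re > 4000 → turbulent. Relative roughness ε/D = 0.000144/0.104 = 0.00138. Haaland: 1/√f = -1.8 log₁₀[(0.00138/3.7)^1.11 + 6.9/3.463e+05] = -1.8 log₁₀[0.000157 + 1.99e-05] = 6.754, so f = 0.02192.
Darcy-Weisbach: ΔP = f(L/D)(ρV²/2) = 0.02192·(56.1/0.104)·(1110·6.18²/2) = 0.02192·539.4·2.12e+04 = 2.507e+05 Pa.
Pumping power P = QΔP = 0.0525·2.507e+05 = 13160 W = 13.2 kW.

P ≈ 13.2 kW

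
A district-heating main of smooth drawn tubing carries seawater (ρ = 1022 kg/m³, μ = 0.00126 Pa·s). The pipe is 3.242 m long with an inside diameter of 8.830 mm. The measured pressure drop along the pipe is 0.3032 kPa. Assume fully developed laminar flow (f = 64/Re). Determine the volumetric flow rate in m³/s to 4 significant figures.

For laminar flow, f = 64/Re with Re = ρVD/μ, so Darcy-Weisbach reduces to ΔP = 32μLV/D². Solving for V: V = ΔP·D²/(32μL) = 303.2·(0.00883)²/(32·0.00126·3.242) = 0.1808 m/s.
Check: Re = ρVD/μ = 1022·0.1808·0.00883/0.00126 = 1295 < 2300, so the laminar assumption holds.
Q = V·A = 0.1808·(π/4·0.00883²) = 1.107e-05 m³/s = 1.107×10^-5 m³/s.

Q ≈ 1.107×10^-5 m³/s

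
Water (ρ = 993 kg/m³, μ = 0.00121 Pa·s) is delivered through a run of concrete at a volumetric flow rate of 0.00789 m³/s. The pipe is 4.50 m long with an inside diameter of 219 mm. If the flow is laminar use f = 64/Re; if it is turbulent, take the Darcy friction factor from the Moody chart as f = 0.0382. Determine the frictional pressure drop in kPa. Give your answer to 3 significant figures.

Cross-sectional area A = πD²/4 = π(0.219)²/4 = 0.03767 m²; mean velocity V = Q/A = 0.00789/0.03767 = 0.2095 m/s.
Reynolds number Re = ρVD/μ = 993 · 0.2095 · 0.219 / 0.00121 = 3.764e+04.
Re > 4000 → turbulent; use the Moody-chart value f = 0.0382.
Darcy-Weisbach: ΔP = f(L/D)(ρV²/2) = 0.0382·(4.5/0.219)·(993·0.2095²/2) = 0.0382·20.55·21.78 = 17.1 Pa.
ΔP = 17.1 Pa = 0.0171 kPa.

ΔP ≈ 0.0171 kPa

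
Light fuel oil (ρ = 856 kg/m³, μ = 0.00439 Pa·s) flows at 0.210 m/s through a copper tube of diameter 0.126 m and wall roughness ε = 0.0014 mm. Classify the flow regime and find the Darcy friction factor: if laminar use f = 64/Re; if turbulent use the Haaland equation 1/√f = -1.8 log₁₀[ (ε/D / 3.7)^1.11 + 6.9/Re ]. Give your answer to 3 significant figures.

f ≈ 0.0374

Re = ρVD/μ = 856·0.21·0.126/0.00439 = 5159.
Re > 4000 → turbulent. ε/D = 1.4e-06/0.126 = 1.11e-05; Haaland: 1/√f = -1.8 log₁₀[7.41e-07 + 0.00134] = 5.172, so f = 0.03738.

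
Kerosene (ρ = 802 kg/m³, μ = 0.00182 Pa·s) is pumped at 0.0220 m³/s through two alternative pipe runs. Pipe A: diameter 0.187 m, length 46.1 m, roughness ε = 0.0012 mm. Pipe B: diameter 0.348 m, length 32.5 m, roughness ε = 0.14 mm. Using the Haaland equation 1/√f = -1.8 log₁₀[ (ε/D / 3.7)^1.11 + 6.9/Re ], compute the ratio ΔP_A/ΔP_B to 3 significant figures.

Pipe A: V = Q/A = 0.022/0.02746 = 0.801 m/s; Re = 6.601e+04; ε/D = 6.42e-06; Haaland → f = 0.01949; ΔP_A = f(L/D)(ρV²/2) = 1236 Pa.
Pipe B: V = Q/A = 0.022/0.09511 = 0.2313 m/s; Re = 3.547e+04; ε/D = 0.000402; Haaland → f = 0.02342; ΔP_B = f(L/D)(ρV²/2) = 46.93 Pa.
ΔP_A/ΔP_B = 1236/46.93 = 26.3.

ΔP_A/ΔP_B ≈ 26.3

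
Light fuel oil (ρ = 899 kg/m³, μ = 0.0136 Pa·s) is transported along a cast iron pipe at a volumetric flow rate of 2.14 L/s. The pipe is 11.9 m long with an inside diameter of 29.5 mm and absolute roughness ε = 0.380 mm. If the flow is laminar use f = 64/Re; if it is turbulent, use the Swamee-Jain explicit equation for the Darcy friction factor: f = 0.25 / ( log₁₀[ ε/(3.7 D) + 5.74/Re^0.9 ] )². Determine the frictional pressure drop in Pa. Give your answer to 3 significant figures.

Q = 2.14 L/s = 2.14/1000 = 0.00214 m³/s.
Cross-sectional area A = πD²/4 = π(0.0295)²/4 = 0.0006835 m²; mean velocity V = Q/A = 0.00214/0.0006835 = 3.131 m/s.
Reynolds number Re = ρVD/μ = 899 · 3.131 · 0.0295 / 0.0136 = 6106.
Re > 4000 → turbulent. Relative roughness ε/D = 0.00038/0.0295 = 0.0129. Swamee-Jain: f = 0.25/(log₁₀[0.0129/3.7 + 5.74/6106^0.9])² = 0.25/(log₁₀[0.00348 + 0.00225])² = 0.25/(-2.242)² = 0.04974.
Darcy-Weisbach: ΔP = f(L/D)(ρV²/2) = 0.04974·(11.9/0.0295)·(899·3.131²/2) = 0.04974·403.4·4406 = 8.841e+04 Pa.

ΔP ≈ 88400 Pa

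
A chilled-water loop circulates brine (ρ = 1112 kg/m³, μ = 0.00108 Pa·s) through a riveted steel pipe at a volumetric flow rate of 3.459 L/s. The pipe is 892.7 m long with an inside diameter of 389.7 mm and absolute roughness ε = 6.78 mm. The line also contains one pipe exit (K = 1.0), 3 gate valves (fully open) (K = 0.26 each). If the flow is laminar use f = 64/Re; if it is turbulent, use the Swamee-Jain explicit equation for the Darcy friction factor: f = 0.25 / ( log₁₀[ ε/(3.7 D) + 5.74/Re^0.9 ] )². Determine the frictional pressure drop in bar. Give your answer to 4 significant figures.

ΔP ≈ 5.494×10^-4 bar

Q = 3.459 L/s = 3.459/1000 = 0.003459 m³/s.
Cross-sectional area A = πD²/4 = π(0.3897)²/4 = 0.1193 m²; mean velocity V = Q/A = 0.003459/0.1193 = 0.029 m/s.
Reynolds number Re = ρVD/μ = 1112 · 0.029 · 0.3897 / 0.00108 = 1.164e+04.
Re > 4000 → turbulent. Relative roughness ε/D = 0.00678/0.3897 = 0.0174. Swamee-Jain: f = 0.25/(log₁₀[0.0174/3.7 + 5.74/1.164e+04^0.9])² = 0.25/(log₁₀[0.0047 + 0.00126])² = 0.25/(-2.225)² = 0.05051.
Total minor-loss coefficient ΣK = 1·1 + 3·0.26 = 1.78.
ΔP = [f·L/D + ΣK]·(ρV²/2) = [0.05051·892.7/0.3897 + 1.78]·(1112·0.029²/2) = [115.7 + 1.78]·0.4676 = 54.94 Pa.
ΔP = 54.94 Pa = 5.494×10^-4 bar.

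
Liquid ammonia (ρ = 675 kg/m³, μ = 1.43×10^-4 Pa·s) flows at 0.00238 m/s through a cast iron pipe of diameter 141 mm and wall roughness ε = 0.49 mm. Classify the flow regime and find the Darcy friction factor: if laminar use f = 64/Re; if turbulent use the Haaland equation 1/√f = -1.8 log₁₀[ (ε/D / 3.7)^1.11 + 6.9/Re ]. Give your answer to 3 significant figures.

Re = ρVD/μ = 675·0.00238·0.141/0.000143 = 1584.
Re < 2300 → laminar, so f = 64/Re = 0.0404 (roughness is irrelevant in laminar flow).

f ≈ 0.0404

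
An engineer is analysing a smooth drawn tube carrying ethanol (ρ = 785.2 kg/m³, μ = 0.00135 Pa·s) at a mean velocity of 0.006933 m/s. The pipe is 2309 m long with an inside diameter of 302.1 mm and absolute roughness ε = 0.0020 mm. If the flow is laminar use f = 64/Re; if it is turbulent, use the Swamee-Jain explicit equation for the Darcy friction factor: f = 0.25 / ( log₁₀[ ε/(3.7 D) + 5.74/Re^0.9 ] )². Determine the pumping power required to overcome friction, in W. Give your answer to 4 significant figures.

Reynolds number Re = ρVD/μ = 785.2 · 0.006933 · 0.3021 / 0.00135 = 1218.
Re < 2300 → laminar flow, so f = 64/Re = 64/1218 = 0.05254 (the turbulent correlation is not needed).
Darcy-Weisbach: ΔP = f(L/D)(ρV²/2) = 0.05254·(2309/0.3021)·(785.2·0.006933²/2) = 0.05254·7643·0.01887 = 7.578 Pa.
Q = V·A = 0.006933·0.07168 = 0.0004969 m³/s.
Pumping power P = QΔP = 0.0004969·7.578 = 0.0037657 W = 0.003766 W.

P ≈ 0.003766 W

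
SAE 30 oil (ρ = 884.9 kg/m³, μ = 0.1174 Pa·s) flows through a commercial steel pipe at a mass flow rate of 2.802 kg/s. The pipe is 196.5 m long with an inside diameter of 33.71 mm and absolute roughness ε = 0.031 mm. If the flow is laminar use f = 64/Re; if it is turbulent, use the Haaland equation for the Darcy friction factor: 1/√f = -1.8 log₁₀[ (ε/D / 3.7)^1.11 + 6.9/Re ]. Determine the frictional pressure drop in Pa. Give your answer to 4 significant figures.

A = πD²/4 = π(0.03371)²/4 = 0.0008925 m²; mean velocity V = ṁ/(ρA) = 2.802/(884.9 · 0.0008925) = 3.548 m/s.
Reynolds number Re = ρVD/μ = 884.9 · 3.548 · 0.03371 / 0.117 = 901.5.
Re < 2300 → laminar flow, so f = 64/Re = 64/901.5 = 0.071 (the turbulent correlation is not needed).
Darcy-Weisbach: ΔP = f(L/D)(ρV²/2) = 0.071·(196.5/0.03371)·(884.9·3.548²/2) = 0.071·5829·5569 = 2.305e+06 Pa.

ΔP ≈ 2305000 Pa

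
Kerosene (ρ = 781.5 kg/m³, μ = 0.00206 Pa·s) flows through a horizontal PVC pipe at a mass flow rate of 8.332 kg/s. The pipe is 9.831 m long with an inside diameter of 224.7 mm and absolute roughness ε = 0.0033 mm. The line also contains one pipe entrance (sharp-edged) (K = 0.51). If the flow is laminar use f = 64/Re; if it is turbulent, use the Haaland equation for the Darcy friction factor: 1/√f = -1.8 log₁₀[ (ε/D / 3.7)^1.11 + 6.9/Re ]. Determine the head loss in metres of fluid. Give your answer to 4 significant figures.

h_f ≈ 0.005894 m

A = πD²/4 = π(0.2247)²/4 = 0.03965 m²; mean velocity V = ṁ/(ρA) = 8.332/(781.5 · 0.03965) = 0.2689 m/s.
Reynolds number Re = ρVD/μ = 781.5 · 0.2689 · 0.2247 / 0.00206 = 2.292e+04.
Re > 4000 → turbulent. Relative roughness ε/D = 3.3e-06/0.2247 = 1.47e-05. Haaland: 1/√f = -1.8 log₁₀[(1.47e-05/3.7)^1.11 + 6.9/2.292e+04] = -1.8 log₁₀[1.01e-06 + 0.000301] = 6.336, so f = 0.02491.
Total minor-loss coefficient ΣK = 1·0.51 = 0.51.
ΔP = [f·L/D + ΣK]·(ρV²/2) = [0.02491·9.831/0.2247 + 0.51]·(781.5·0.2689²/2) = [1.09 + 0.51]·28.25 = 45.19 Pa.
Head loss h_f = ΔP/(ρg) = 45.19/(781.5·9.81) = 0.005894 m.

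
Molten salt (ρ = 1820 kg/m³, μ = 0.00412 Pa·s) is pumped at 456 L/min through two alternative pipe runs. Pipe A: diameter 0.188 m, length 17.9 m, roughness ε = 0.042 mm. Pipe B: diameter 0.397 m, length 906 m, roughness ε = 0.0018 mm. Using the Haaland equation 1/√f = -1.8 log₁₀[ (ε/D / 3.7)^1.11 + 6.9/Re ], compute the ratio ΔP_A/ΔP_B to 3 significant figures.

ΔP_A/ΔP_B ≈ 0.695

Pipe A: V = Q/A = 0.0076/0.02776 = 0.2738 m/s; Re = 2.274e+04; ε/D = 0.000223; Haaland → f = 0.02535; ΔP_A = f(L/D)(ρV²/2) = 164.6 Pa.
Pipe B: V = Q/A = 0.0076/0.1238 = 0.0614 m/s; Re = 1.077e+04; ε/D = 4.53e-06; Haaland → f = 0.03027; ΔP_B = f(L/D)(ρV²/2) = 237 Pa.
ΔP_A/ΔP_B = 164.6/237 = 0.695.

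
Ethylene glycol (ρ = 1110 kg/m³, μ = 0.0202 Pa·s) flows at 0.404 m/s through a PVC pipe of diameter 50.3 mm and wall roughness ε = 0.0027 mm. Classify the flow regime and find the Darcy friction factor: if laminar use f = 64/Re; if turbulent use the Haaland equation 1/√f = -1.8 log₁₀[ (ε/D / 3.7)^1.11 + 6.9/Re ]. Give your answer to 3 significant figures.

Re = ρVD/μ = 1110·0.404·0.0503/0.0202 = 1117.
Re < 2300 → laminar, so f = 64/Re = 0.05731 (roughness is irrelevant in laminar flow).

f ≈ 0.0573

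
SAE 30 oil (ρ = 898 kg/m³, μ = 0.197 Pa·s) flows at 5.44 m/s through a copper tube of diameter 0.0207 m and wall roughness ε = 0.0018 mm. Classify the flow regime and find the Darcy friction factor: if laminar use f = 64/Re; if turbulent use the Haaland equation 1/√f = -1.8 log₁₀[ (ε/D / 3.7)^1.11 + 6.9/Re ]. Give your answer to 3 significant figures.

Re = ρVD/μ = 898·5.44·0.0207/0.197 = 513.3.
Re < 2300 → laminar, so f = 64/Re = 0.1247 (roughness is irrelevant in laminar flow).

f ≈ 0.125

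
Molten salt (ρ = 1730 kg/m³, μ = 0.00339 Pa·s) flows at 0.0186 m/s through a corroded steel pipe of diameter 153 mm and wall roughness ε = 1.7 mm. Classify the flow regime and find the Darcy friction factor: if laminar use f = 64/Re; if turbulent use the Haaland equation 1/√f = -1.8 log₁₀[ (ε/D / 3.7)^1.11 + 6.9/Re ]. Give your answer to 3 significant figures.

f ≈ 0.0441

Re = ρVD/μ = 1730·0.0186·0.153/0.00339 = 1452.
Re < 2300 → laminar, so f = 64/Re = 0.04407 (roughness is irrelevant in laminar flow).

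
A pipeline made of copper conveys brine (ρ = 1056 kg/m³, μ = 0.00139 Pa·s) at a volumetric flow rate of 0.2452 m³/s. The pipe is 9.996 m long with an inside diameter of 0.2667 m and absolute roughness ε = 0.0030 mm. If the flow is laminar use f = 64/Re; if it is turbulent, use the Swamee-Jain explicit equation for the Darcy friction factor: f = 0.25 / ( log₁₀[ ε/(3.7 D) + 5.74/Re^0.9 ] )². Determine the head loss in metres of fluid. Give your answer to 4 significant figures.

Cross-sectional area A = πD²/4 = π(0.2667)²/4 = 0.05586 m²; mean velocity V = Q/A = 0.2452/0.05586 = 4.389 m/s.
Reynolds number Re = ρVD/μ = 1056 · 4.389 · 0.2667 / 0.00139 = 8.893e+05.
Re > 4000 → turbulent. Relative roughness ε/D = 3e-06/0.2667 = 1.12e-05. Swamee-Jain: f = 0.25/(log₁₀[1.12e-05/3.7 + 5.74/8.893e+05^0.9])² = 0.25/(log₁₀[3.04e-06 + 2.54e-05])² = 0.25/(-4.546)² = 0.0121.
Darcy-Weisbach: ΔP = f(L/D)(ρV²/2) = 0.0121·(9.996/0.2667)·(1056·4.389²/2) = 0.0121·37.48·1.017e+04 = 4612 Pa.
Head loss h_f = ΔP/(ρg) = 4612/(1056·9.81) = 0.4452 m.

h_f ≈ 0.4452 m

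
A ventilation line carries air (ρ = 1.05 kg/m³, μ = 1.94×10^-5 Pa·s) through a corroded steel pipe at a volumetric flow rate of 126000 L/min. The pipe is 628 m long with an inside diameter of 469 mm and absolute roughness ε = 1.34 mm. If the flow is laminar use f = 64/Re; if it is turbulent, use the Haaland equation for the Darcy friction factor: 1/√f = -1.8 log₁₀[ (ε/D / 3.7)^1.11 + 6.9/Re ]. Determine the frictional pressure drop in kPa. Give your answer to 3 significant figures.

ΔP ≈ 2.73 kPa

Q = 126000 L/min = 126000/60000 = 2.1 m³/s.
Cross-sectional area A = πD²/4 = π(0.469)²/4 = 0.1728 m²; mean velocity V = Q/A = 2.1/0.1728 = 12.16 m/s.
Reynolds number Re = ρVD/μ = 1.05 · 12.16 · 0.469 / 1.94e-05 = 3.086e+05.
Re > 4000 → turbulent. Relative roughness ε/D = 0.00134/0.469 = 0.00286. Haaland: 1/√f = -1.8 log₁₀[(0.00286/3.7)^1.11 + 6.9/3.086e+05] = -1.8 log₁₀[0.000351 + 2.24e-05] = 6.17, so f = 0.02627.
Darcy-Weisbach: ΔP = f(L/D)(ρV²/2) = 0.02627·(628/0.469)·(1.05·12.16²/2) = 0.02627·1339·77.58 = 2729 Pa.
ΔP = 2729 Pa = 2.73 kPa.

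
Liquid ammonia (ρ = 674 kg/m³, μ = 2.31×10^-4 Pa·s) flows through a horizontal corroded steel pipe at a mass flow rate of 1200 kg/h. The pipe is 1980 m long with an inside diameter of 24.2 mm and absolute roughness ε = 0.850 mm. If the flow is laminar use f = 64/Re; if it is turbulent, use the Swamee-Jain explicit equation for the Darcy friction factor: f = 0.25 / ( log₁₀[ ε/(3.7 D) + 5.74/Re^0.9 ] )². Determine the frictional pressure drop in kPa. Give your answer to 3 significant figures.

ṁ = 1200 kg/h = 1200/3600 = 0.3333 kg/s.
A = πD²/4 = π(0.0242)²/4 = 0.00046 m²; mean velocity V = ṁ/(ρA) = 0.3333/(674 · 0.00046) = 1.075 m/s.
Reynolds number Re = ρVD/μ = 674 · 1.075 · 0.0242 / 0.000231 = 7.592e+04.
Re > 4000 → turbulent. Relative roughness ε/D = 0.00085/0.0242 = 0.0351. Swamee-Jain: f = 0.25/(log₁₀[0.0351/3.7 + 5.74/7.592e+04^0.9])² = 0.25/(log₁₀[0.00949 + 0.000233])² = 0.25/(-2.012)² = 0.06175.
Darcy-Weisbach: ΔP = f(L/D)(ρV²/2) = 0.06175·(1980/0.0242)·(674·1.075²/2) = 0.06175·8.182e+04·389.6 = 1.968e+06 Pa.
ΔP = 1.968e+06 Pa = 1970 kPa.

ΔP ≈ 1970 kPa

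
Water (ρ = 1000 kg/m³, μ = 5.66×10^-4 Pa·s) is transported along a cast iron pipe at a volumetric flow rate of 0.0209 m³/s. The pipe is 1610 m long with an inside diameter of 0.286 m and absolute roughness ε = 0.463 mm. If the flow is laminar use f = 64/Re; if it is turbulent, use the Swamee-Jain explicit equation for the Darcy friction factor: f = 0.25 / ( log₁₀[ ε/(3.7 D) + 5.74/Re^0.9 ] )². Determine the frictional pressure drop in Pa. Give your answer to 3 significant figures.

ΔP ≈ 7020 Pa

Cross-sectional area A = πD²/4 = π(0.286)²/4 = 0.06424 m²; mean velocity V = Q/A = 0.0209/0.06424 = 0.3253 m/s.
Reynolds number Re = ρVD/μ = 1000 · 0.3253 · 0.286 / 0.000566 = 1.644e+05.
Re > 4000 → turbulent. Relative roughness ε/D = 0.000463/0.286 = 0.00162. Swamee-Jain: f = 0.25/(log₁₀[0.00162/3.7 + 5.74/1.644e+05^0.9])² = 0.25/(log₁₀[0.000438 + 0.000116])² = 0.25/(-3.257)² = 0.02357.
Darcy-Weisbach: ΔP = f(L/D)(ρV²/2) = 0.02357·(1610/0.286)·(1000·0.3253²/2) = 0.02357·5629·52.92 = 7022 Pa.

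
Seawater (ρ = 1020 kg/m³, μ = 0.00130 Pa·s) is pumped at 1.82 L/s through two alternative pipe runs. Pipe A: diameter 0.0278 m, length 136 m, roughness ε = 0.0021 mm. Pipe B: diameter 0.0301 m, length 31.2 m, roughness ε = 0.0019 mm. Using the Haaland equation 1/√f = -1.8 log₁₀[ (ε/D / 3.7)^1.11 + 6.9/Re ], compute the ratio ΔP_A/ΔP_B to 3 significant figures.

ΔP_A/ΔP_B ≈ 6.39

Pipe A: V = Q/A = 0.00182/0.000607 = 2.998 m/s; Re = 6.54e+04; ε/D = 7.55e-05; Haaland → f = 0.01976; ΔP_A = f(L/D)(ρV²/2) = 4.433e+05 Pa.
Pipe B: V = Q/A = 0.00182/0.0007116 = 2.558 m/s; Re = 6.04e+04; ε/D = 6.31e-05; Haaland → f = 0.02005; ΔP_B = f(L/D)(ρV²/2) = 6.935e+04 Pa.
ΔP_A/ΔP_B = 4.433e+05/6.935e+04 = 6.39.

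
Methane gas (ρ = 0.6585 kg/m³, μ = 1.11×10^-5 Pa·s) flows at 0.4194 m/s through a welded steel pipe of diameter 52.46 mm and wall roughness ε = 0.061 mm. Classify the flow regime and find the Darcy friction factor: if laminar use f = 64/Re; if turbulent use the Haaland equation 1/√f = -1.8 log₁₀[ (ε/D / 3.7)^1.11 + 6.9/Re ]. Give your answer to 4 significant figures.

Re = ρVD/μ = 0.6585·0.4194·0.05246/1.11e-05 = 1305.
Re < 2300 → laminar, so f = 64/Re = 0.04903 (roughness is irrelevant in laminar flow).

f ≈ 0.04903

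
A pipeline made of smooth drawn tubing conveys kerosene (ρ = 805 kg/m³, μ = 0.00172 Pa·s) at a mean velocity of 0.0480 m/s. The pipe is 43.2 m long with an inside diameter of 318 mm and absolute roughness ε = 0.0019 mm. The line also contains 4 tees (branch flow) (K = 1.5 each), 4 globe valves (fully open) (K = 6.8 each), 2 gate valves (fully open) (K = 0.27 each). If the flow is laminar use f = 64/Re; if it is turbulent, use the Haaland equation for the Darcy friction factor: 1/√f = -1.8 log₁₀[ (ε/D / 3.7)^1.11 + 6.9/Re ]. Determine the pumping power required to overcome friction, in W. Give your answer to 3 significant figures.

Reynolds number Re = ρVD/μ = 805 · 0.048 · 0.318 / 0.00172 = 7144.
Re > 4000 → turbulent. Relative roughness ε/D = 1.9e-06/0.318 = 5.97e-06. Haaland: 1/√f = -1.8 log₁₀[(5.97e-06/3.7)^1.11 + 6.9/7144] = -1.8 log₁₀[3.72e-07 + 0.000966] = 5.427, so f = 0.03395.
Total minor-loss coefficient ΣK = 4·1.5 + 4·6.8 + 2·0.27 = 33.7.
ΔP = [f·L/D + ΣK]·(ρV²/2) = [0.03395·43.2/0.318 + 33.7]·(805·0.048²/2) = [4.613 + 33.7]·0.9274 = 35.57 Pa.
Q = V·A = 0.048·0.07942 = 0.003812 m³/s.
Pumping power P = QΔP = 0.003812·35.57 = 0.1356 W = 0.136 W.

P ≈ 0.136 W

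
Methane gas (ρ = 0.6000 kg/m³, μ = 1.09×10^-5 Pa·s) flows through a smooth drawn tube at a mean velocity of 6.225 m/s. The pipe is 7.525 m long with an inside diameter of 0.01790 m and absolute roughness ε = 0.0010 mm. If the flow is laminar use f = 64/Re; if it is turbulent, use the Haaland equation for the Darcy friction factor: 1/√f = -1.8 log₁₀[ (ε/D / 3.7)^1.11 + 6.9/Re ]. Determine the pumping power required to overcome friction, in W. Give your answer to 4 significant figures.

Reynolds number Re = ρVD/μ = 0.6 · 6.225 · 0.0179 / 1.09e-05 = 6134.
Re > 4000 → turbulent. Relative roughness ε/D = 1e-06/0.0179 = 5.59e-05. Haaland: 1/√f = -1.8 log₁₀[(5.59e-05/3.7)^1.11 + 6.9/6134] = -1.8 log₁₀[4.45e-06 + 0.00112] = 5.305, so f = 0.03553.
Darcy-Weisbach: ΔP = f(L/D)(ρV²/2) = 0.03553·(7.525/0.0179)·(0.6·6.225²/2) = 0.03553·420.4·11.63 = 173.7 Pa.
Q = V·A = 6.225·0.0002516 = 0.001567 m³/s.
Pumping power P = QΔP = 0.001567·173.7 = 0.27204 W = 0.2720 W.

P ≈ 0.2720 W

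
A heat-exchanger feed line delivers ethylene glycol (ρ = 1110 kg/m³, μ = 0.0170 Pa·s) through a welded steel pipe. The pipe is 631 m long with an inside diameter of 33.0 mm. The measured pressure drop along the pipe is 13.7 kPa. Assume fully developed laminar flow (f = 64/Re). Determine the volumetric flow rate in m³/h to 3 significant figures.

Q ≈ 0.134 m³/h

For laminar flow, f = 64/Re with Re = ρVD/μ, so Darcy-Weisbach reduces to ΔP = 32μLV/D². Solving for V: V = ΔP·D²/(32μL) = 1.37e+04·(0.033)²/(32·0.017·631) = 0.04346 m/s.
Check: Re = ρVD/μ = 1110·0.04346·0.033/0.017 = 93.65 < 2300, so the laminar assumption holds.
Q = V·A = 0.04346·(π/4·0.033²) = 3.717e-05 m³/s = 0.134 m³/h.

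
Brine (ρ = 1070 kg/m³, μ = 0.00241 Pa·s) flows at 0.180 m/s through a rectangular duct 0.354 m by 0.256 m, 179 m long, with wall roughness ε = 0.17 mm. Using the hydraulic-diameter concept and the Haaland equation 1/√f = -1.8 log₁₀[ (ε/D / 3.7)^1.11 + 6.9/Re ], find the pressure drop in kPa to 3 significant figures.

ΔP ≈ 0.270 kPa

Hydraulic diameter D_h = 4A/P = 4·(0.354·0.256)/(2·(0.354+0.256)) = 0.3625/1.22 = 0.2971 m.
Re = ρVD_h/μ = 1070·0.18·0.2971/0.00241 = 2.375e+04.
ε/D_h = 0.00017/0.2971 = 0.000572; Haaland gives 1/√f = -1.8 log₁₀[5.89e-05+0.000291] = 6.222, so f = 0.02583.
ΔP = f(L/D_h)(ρV²/2) = 0.02583·179/0.2971·17.33 = 269.8 Pa.
ΔP = 0.270 kPa.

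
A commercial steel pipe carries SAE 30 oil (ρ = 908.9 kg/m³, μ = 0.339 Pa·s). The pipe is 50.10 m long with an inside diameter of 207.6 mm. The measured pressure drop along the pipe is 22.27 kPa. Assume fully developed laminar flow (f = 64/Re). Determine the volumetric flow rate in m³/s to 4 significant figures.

Q ≈ 0.05978 m³/s

For laminar flow, f = 64/Re with Re = ρVD/μ, so Darcy-Weisbach reduces to ΔP = 32μLV/D². Solving for V: V = ΔP·D²/(32μL) = 2.227e+04·(0.2076)²/(32·0.339·50.1) = 1.766 m/s.
Check: Re = ρVD/μ = 908.9·1.766·0.2076/0.339 = 982.9 < 2300, so the laminar assumption holds.
Q = V·A = 1.766·(π/4·0.2076²) = 0.05978 m³/s = 0.05978 m³/s.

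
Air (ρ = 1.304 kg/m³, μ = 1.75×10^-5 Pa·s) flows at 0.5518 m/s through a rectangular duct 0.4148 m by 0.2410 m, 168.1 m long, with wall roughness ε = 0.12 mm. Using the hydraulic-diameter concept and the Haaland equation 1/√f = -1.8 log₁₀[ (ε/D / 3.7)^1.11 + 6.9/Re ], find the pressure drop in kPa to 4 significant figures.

ΔP ≈ 0.003239 kPa

Hydraulic diameter D_h = 4A/P = 4·(0.4148·0.241)/(2·(0.4148+0.241)) = 0.3999/1.312 = 0.3049 m.
Re = ρVD_h/μ = 1.304·0.5518·0.3049/1.75e-05 = 1.254e+04.
ε/D_h = 0.00012/0.3049 = 0.000394; Haaland gives 1/√f = -1.8 log₁₀[3.89e-05+0.00055] = 5.813, so f = 0.02959.
ΔP = f(L/D_h)(ρV²/2) = 0.02959·168.1/0.3049·0.1985 = 3.239 Pa.
ΔP = 0.003239 kPa.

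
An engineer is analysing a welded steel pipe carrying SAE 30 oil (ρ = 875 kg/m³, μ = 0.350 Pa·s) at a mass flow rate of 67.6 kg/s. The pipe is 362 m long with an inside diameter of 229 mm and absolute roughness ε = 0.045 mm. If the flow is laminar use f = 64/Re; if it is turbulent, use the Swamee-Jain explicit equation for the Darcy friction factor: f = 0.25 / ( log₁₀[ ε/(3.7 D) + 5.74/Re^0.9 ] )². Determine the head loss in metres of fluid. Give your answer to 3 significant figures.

h_f ≈ 16.9 m

A = πD²/4 = π(0.229)²/4 = 0.04119 m²; mean velocity V = ṁ/(ρA) = 67.6/(875 · 0.04119) = 1.876 m/s.
Reynolds number Re = ρVD/μ = 875 · 1.876 · 0.229 / 0.35 = 1074.
Re < 2300 → laminar flow, so f = 64/Re = 64/1074 = 0.0596 (the turbulent correlation is not needed).
Darcy-Weisbach: ΔP = f(L/D)(ρV²/2) = 0.0596·(362/0.229)·(875·1.876²/2) = 0.0596·1581·1539 = 1.45e+05 Pa.
Head loss h_f = ΔP/(ρg) = 1.45e+05/(875·9.81) = 16.9 m.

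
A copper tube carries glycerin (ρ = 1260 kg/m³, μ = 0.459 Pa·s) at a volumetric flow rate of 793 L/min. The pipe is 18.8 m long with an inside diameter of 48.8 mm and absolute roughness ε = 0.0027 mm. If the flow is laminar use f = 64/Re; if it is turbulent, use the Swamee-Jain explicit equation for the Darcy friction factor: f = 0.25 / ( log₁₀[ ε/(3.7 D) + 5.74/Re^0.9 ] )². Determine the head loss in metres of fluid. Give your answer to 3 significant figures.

Q = 793 L/min = 793/60000 = 0.01322 m³/s.
Cross-sectional area A = πD²/4 = π(0.0488)²/4 = 0.00187 m²; mean velocity V = Q/A = 0.01322/0.00187 = 7.066 m/s.
Reynolds number Re = ρVD/μ = 1260 · 7.066 · 0.0488 / 0.459 = 946.6.
Re < 2300 → laminar flow, so f = 64/Re = 64/946.6 = 0.06761 (the turbulent correlation is not needed).
Darcy-Weisbach: ΔP = f(L/D)(ρV²/2) = 0.06761·(18.8/0.0488)·(1260·7.066²/2) = 0.06761·385.2·3.146e+04 = 8.194e+05 Pa.
Head loss h_f = ΔP/(ρg) = 8.194e+05/(1260·9.81) = 66.3 m.

h_f ≈ 66.3 m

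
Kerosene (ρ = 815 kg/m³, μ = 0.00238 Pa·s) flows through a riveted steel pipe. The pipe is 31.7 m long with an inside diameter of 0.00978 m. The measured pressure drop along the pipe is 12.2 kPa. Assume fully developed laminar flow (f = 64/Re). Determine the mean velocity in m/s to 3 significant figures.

V ≈ 0.483 m/s

For laminar flow, f = 64/Re with Re = ρVD/μ, so Darcy-Weisbach reduces to ΔP = 32μLV/D². Solving for V: V = ΔP·D²/(32μL) = 1.22e+04·(0.00978)²/(32·0.00238·31.7) = 0.4833 m/s.
Check: Re = ρVD/μ = 815·0.4833·0.00978/0.00238 = 1619 < 2300, so the laminar assumption holds.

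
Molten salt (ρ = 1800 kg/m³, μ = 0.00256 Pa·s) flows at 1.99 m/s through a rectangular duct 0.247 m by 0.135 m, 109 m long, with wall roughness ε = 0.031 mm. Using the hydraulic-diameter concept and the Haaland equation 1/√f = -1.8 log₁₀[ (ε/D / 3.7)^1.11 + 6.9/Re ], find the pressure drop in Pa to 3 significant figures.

Hydraulic diameter D_h = 4A/P = 4·(0.247·0.135)/(2·(0.247+0.135)) = 0.1334/0.764 = 0.1746 m.
Re = ρVD_h/μ = 1800·1.99·0.1746/0.00256 = 2.443e+05.
ε/D_h = 3.1e-05/0.1746 = 0.000178; Haaland gives 1/√f = -1.8 log₁₀[1.61e-05+2.82e-05] = 7.836, so f = 0.01629.
ΔP = f(L/D_h)(ρV²/2) = 0.01629·109/0.1746·3564 = 3.624e+04 Pa.

ΔP ≈ 36200 Pa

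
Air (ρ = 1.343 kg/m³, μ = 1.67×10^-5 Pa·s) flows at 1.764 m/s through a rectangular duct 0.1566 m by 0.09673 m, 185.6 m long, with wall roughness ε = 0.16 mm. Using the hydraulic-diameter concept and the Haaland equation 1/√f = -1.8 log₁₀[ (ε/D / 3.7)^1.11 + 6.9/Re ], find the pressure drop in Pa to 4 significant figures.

ΔP ≈ 94.56 Pa

Hydraulic diameter D_h = 4A/P = 4·(0.1566·0.09673)/(2·(0.1566+0.09673)) = 0.06059/0.5067 = 0.1196 m.
Re = ρVD_h/μ = 1.343·1.764·0.1196/1.67e-05 = 1.697e+04.
ε/D_h = 0.00016/0.1196 = 0.00134; Haaland gives 1/√f = -1.8 log₁₀[0.000151+0.000407] = 5.856, so f = 0.02916.
ΔP = f(L/D_h)(ρV²/2) = 0.02916·185.6/0.1196·2.09 = 94.56 Pa.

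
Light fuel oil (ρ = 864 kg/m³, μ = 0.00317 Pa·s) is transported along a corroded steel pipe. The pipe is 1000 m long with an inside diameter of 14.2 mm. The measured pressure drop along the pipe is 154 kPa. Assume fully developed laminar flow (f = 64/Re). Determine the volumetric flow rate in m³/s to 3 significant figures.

Q ≈ 4.85×10^-5 m³/s

For laminar flow, f = 64/Re with Re = ρVD/μ, so Darcy-Weisbach reduces to ΔP = 32μLV/D². Solving for V: V = ΔP·D²/(32μL) = 1.54e+05·(0.0142)²/(32·0.00317·1000) = 0.3061 m/s.
Check: Re = ρVD/μ = 864·0.3061·0.0142/0.00317 = 1185 < 2300, so the laminar assumption holds.
Q = V·A = 0.3061·(π/4·0.0142²) = 4.848e-05 m³/s = 4.85×10^-5 m³/s.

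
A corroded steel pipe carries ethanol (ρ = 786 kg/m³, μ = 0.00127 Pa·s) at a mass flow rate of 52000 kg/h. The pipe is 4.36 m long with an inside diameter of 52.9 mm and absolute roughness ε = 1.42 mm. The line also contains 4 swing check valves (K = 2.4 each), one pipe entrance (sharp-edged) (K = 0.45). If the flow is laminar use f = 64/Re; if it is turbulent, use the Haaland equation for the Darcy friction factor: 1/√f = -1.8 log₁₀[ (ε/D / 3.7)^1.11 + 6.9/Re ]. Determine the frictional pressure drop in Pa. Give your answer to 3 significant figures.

ΔP ≈ 400000 Pa

ṁ = 52000 kg/h = 52000/3600 = 14.44 kg/s.
A = πD²/4 = π(0.0529)²/4 = 0.002198 m²; mean velocity V = ṁ/(ρA) = 14.44/(786 · 0.002198) = 8.361 m/s.
Reynolds number Re = ρVD/μ = 786 · 8.361 · 0.0529 / 0.00127 = 2.737e+05.
Re > 4000 → turbulent. Relative roughness ε/D = 0.00142/0.0529 = 0.0268. Haaland: 1/√f = -1.8 log₁₀[(0.0268/3.7)^1.11 + 6.9/2.737e+05] = -1.8 log₁₀[0.00422 + 2.52e-05] = 4.27, so f = 0.05485.
Total minor-loss coefficient ΣK = 4·2.4 + 1·0.45 = 10.
ΔP = [f·L/D + ΣK]·(ρV²/2) = [0.05485·4.36/0.0529 + 10]·(786·8.361²/2) = [4.521 + 10]·2.748e+04 = 4.003e+05 Pa.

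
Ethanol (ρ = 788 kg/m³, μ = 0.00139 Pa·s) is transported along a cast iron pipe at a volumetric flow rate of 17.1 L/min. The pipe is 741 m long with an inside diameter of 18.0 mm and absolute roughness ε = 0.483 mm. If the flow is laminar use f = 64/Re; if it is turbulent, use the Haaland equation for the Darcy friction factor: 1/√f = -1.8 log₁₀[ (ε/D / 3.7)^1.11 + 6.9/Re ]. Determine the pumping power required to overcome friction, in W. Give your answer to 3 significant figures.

Q = 17.1 L/min = 17.1/60000 = 0.000285 m³/s.
Cross-sectional area A = πD²/4 = π(0.018)²/4 = 0.0002545 m²; mean velocity V = Q/A = 0.000285/0.0002545 = 1.12 m/s.
Reynolds number Re = ρVD/μ = 788 · 1.12 · 0.018 / 0.00139 = 1.143e+04.
Re > 4000 → turbulent. Relative roughness ε/D = 0.000483/0.018 = 0.0268. Haaland: 1/√f = -1.8 log₁₀[(0.0268/3.7)^1.11 + 6.9/1.143e+04] = -1.8 log₁₀[0.00422 + 0.000604] = 4.17, so f = 0.0575.
Darcy-Weisbach: ΔP = f(L/D)(ρV²/2) = 0.0575·(741/0.018)·(788·1.12²/2) = 0.0575·4.117e+04·494.2 = 1.17e+06 Pa.
Pumping power P = QΔP = 0.000285·1.17e+06 = 333.4 W = 333 W.

P ≈ 333 W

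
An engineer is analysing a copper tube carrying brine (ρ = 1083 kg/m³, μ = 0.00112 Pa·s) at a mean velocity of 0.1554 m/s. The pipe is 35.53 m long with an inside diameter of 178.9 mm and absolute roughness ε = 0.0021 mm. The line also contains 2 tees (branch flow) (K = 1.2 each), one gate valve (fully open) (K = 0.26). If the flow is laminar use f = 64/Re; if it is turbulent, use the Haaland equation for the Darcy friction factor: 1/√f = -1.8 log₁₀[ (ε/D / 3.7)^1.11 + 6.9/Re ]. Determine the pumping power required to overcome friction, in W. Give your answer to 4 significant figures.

Reynolds number Re = ρVD/μ = 1083 · 0.1554 · 0.1789 / 0.00112 = 2.688e+04.
Re > 4000 → turbulent. Relative roughness ε/D = 2.1e-06/0.1789 = 1.17e-05. Haaland: 1/√f = -1.8 log₁₀[(1.17e-05/3.7)^1.11 + 6.9/2.688e+04] = -1.8 log₁₀[7.88e-07 + 0.000257] = 6.461, so f = 0.02396.
Total minor-loss coefficient ΣK = 2·1.2 + 1·0.26 = 2.66.
ΔP = [f·L/D + ΣK]·(ρV²/2) = [0.02396·35.53/0.1789 + 2.66]·(1083·0.1554²/2) = [4.758 + 2.66]·13.08 = 97 Pa.
Q = V·A = 0.1554·0.02514 = 0.003906 m³/s.
Pumping power P = QΔP = 0.003906·97 = 0.37892 W = 0.3789 W.

P ≈ 0.3789 W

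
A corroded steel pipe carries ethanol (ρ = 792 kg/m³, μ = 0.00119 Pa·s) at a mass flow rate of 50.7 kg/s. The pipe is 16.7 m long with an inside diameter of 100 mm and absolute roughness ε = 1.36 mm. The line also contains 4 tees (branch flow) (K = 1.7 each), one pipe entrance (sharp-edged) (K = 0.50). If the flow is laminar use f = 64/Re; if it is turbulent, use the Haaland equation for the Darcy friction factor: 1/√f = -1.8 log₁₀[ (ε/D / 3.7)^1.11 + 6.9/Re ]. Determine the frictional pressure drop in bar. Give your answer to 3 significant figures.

A = πD²/4 = π(0.1)²/4 = 0.007854 m²; mean velocity V = ṁ/(ρA) = 50.7/(792 · 0.007854) = 8.151 m/s.
Reynolds number Re = ρVD/μ = 792 · 8.151 · 0.1 / 0.00119 = 5.425e+05.
Re > 4000 → turbulent. Relative roughness ε/D = 0.00136/0.1 = 0.0136. Haaland: 1/√f = -1.8 log₁₀[(0.0136/3.7)^1.11 + 6.9/5.425e+05] = -1.8 log₁₀[0.00198 + 1.27e-05] = 4.859, so f = 0.04235.
Total minor-loss coefficient ΣK = 4·1.7 + 1·0.5 = 7.3.
ΔP = [f·L/D + ΣK]·(ρV²/2) = [0.04235·16.7/0.1 + 7.3]·(792·8.151²/2) = [7.072 + 7.3]·2.631e+04 = 3.781e+05 Pa.
ΔP = 3.781e+05 Pa = 3.78 bar.

ΔP ≈ 3.78 bar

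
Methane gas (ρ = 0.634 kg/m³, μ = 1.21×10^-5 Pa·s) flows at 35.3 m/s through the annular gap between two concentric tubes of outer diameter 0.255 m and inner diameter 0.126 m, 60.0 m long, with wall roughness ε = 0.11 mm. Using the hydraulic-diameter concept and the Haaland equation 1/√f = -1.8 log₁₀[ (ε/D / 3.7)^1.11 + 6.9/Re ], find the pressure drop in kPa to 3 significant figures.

ΔP ≈ 3.69 kPa

Hydraulic diameter D_h = 4A/P = D_o - D_i = 0.255 - 0.126 = 0.129 m.
Re = ρVD_h/μ = 0.634·35.3·0.129/1.21e-05 = 2.386e+05.
ε/D_h = 0.00011/0.129 = 0.000853; Haaland gives 1/√f = -1.8 log₁₀[9.17e-05+2.89e-05] = 7.053, so f = 0.0201.
ΔP = f(L/D_h)(ρV²/2) = 0.0201·60/0.129·395 = 3693 Pa.
ΔP = 3.69 kPa.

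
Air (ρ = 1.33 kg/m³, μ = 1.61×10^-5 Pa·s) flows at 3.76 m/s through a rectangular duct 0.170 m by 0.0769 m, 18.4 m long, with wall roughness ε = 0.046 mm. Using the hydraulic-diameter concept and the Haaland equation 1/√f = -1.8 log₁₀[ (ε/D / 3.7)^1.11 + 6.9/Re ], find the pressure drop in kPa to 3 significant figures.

ΔP ≈ 0.0390 kPa

Hydraulic diameter D_h = 4A/P = 4·(0.17·0.0769)/(2·(0.17+0.0769)) = 0.05229/0.4938 = 0.1059 m.
Re = ρVD_h/μ = 1.33·3.76·0.1059/1.61e-05 = 3.289e+04.
ε/D_h = 4.6e-05/0.1059 = 0.000434; Haaland gives 1/√f = -1.8 log₁₀[4.34e-05+0.00021] = 6.474, so f = 0.02386.
ΔP = f(L/D_h)(ρV²/2) = 0.02386·18.4/0.1059·9.402 = 38.98 Pa.
ΔP = 0.0390 kPa.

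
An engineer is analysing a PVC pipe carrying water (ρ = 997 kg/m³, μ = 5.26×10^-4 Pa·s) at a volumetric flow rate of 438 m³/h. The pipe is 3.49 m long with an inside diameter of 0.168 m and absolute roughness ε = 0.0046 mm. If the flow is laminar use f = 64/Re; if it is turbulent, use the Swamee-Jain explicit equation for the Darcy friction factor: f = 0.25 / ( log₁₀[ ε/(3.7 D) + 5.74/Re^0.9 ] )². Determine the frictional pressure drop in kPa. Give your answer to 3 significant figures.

ΔP ≈ 3.57 kPa

Q = 438 m³/h = 438/3600 = 0.1217 m³/s.
Cross-sectional area A = πD²/4 = π(0.168)²/4 = 0.02217 m²; mean velocity V = Q/A = 0.1217/0.02217 = 5.489 m/s.
Reynolds number Re = ρVD/μ = 997 · 5.489 · 0.168 / 0.000526 = 1.748e+06.
Re > 4000 → turbulent. Relative roughness ε/D = 4.6e-06/0.168 = 2.74e-05. Swamee-Jain: f = 0.25/(log₁₀[2.74e-05/3.7 + 5.74/1.748e+06^0.9])² = 0.25/(log₁₀[7.4e-06 + 1.38e-05])² = 0.25/(-4.673)² = 0.01145.
Darcy-Weisbach: ΔP = f(L/D)(ρV²/2) = 0.01145·(3.49/0.168)·(997·5.489²/2) = 0.01145·20.77·1.502e+04 = 3571 Pa.
ΔP = 3571 Pa = 3.57 kPa.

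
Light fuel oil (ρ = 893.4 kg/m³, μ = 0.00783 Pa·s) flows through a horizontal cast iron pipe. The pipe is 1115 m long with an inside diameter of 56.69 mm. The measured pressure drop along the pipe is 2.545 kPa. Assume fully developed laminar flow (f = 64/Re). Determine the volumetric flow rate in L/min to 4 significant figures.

For laminar flow, f = 64/Re with Re = ρVD/μ, so Darcy-Weisbach reduces to ΔP = 32μLV/D². Solving for V: V = ΔP·D²/(32μL) = 2545·(0.05669)²/(32·0.00783·1115) = 0.02928 m/s.
Check: Re = ρVD/μ = 893.4·0.02928·0.05669/0.00783 = 189.4 < 2300, so the laminar assumption holds.
Q = V·A = 0.02928·(π/4·0.05669²) = 7.39e-05 m³/s = 4.434 L/min.

Q ≈ 4.434 L/min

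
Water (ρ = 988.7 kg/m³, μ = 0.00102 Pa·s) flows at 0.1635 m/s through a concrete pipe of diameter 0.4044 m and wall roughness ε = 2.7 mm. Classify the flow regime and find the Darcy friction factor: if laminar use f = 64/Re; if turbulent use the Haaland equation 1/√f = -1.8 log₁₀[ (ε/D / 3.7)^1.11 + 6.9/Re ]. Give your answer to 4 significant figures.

f ≈ 0.03438

Re = ρVD/μ = 988.7·0.1635·0.4044/0.00102 = 6.409e+04.
Re > 4000 → turbulent. ε/D = 0.0027/0.4044 = 0.00668; Haaland: 1/√f = -1.8 log₁₀[0.000901 + 0.000108] = 5.394, so f = 0.03438.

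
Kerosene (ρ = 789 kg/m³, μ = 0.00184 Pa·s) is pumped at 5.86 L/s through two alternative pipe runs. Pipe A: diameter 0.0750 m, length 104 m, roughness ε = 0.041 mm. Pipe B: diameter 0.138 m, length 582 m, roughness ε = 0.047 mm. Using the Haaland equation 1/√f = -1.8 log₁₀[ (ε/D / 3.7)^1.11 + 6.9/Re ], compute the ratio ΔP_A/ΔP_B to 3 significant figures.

Pipe A: V = Q/A = 0.00586/0.004418 = 1.326 m/s; Re = 4.266e+04; ε/D = 0.000547; Haaland → f = 0.02301; ΔP_A = f(L/D)(ρV²/2) = 2.215e+04 Pa.
Pipe B: V = Q/A = 0.00586/0.01496 = 0.3918 m/s; Re = 2.318e+04; ε/D = 0.000341; Haaland → f = 0.02548; ΔP_B = f(L/D)(ρV²/2) = 6507 Pa.
ΔP_A/ΔP_B = 2.215e+04/6507 = 3.40.

ΔP_A/ΔP_B ≈ 3.40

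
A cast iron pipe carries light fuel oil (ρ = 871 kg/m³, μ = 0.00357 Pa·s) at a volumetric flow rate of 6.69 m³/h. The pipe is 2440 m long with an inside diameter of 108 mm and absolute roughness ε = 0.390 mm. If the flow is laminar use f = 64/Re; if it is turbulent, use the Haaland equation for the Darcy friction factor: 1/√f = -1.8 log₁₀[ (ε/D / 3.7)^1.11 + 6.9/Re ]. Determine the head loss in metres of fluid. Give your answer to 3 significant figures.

Q = 6.69 m³/h = 6.69/3600 = 0.001858 m³/s.
Cross-sectional area A = πD²/4 = π(0.108)²/4 = 0.009161 m²; mean velocity V = Q/A = 0.001858/0.009161 = 0.2029 m/s.
Reynolds number Re = ρVD/μ = 871 · 0.2029 · 0.108 / 0.00357 = 5345.
Re > 4000 → turbulent. Relative roughness ε/D = 0.00039/0.108 = 0.00361. Haaland: 1/√f = -1.8 log₁₀[(0.00361/3.7)^1.11 + 6.9/5345] = -1.8 log₁₀[0.000455 + 0.00129] = 4.964, so f = 0.04058.
Darcy-Weisbach: ΔP = f(L/D)(ρV²/2) = 0.04058·(2440/0.108)·(871·0.2029²/2) = 0.04058·2.259e+04·17.92 = 1.643e+04 Pa.
Head loss h_f = ΔP/(ρg) = 1.643e+04/(871·9.81) = 1.92 m.

h_f ≈ 1.92 m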